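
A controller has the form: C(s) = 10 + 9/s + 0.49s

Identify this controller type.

This is a Proportional-Integral-Derivative (PID) controller.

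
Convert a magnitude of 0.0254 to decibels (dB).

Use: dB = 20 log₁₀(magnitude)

dB = 20 log₁₀(0.0254) = -31.9 dB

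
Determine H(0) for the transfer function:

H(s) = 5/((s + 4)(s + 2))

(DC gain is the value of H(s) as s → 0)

DC gain = H(0) = 5/(4 × 2) = 5/8 = 0.625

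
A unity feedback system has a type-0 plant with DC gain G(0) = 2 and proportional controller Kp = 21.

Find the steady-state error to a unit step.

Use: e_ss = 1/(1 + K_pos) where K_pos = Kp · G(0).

K_pos = Kp · G(0) = 21 × 2 = 42. e_ss = 1/(1 + 42) = 0.0233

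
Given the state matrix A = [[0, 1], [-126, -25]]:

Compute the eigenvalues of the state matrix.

det(A - λI) = λ² - (-25)λ + 126 = (λ - (-18))(λ - (-7)). Eigenvalues: -18, -7.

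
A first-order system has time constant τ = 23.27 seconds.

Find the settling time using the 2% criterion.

For first-order system, 2% settling time ≈ 4τ = 4 × 23.27 = 93.08 s.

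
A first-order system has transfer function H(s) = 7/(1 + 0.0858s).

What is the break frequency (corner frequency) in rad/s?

Corner frequency = 1/τ = 1/0.0858 = 11.655 rad/s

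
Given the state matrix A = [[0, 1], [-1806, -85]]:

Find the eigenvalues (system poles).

det(A - λI) = λ² - (-85)λ + 1806 = (λ - (-42))(λ - (-43)). Eigenvalues: -42, -43.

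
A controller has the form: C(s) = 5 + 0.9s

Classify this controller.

This is a Proportional-Derivative (PD) controller.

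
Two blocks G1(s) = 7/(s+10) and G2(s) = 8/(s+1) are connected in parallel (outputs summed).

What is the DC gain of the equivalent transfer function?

Parallel: G_eq = G1 + G2. DC gain = G1(0) + G2(0) = 7/10 + 8/1 = 0.7 + 8 = 8.7.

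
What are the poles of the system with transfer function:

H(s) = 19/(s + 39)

Pole is where denominator = 0: s + 39 = 0, so s = -39.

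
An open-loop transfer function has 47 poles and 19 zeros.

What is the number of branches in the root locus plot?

Root locus has n branches where n = number of poles = 47.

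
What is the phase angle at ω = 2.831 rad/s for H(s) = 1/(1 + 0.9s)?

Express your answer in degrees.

Phase = -arctan(ωτ) = -arctan(2.831 × 0.9) = -68.6°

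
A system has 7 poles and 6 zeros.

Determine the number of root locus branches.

Root locus has n branches where n = number of poles = 7.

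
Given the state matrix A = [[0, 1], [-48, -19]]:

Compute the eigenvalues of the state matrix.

det(A - λI) = λ² - (-19)λ + 48 = (λ - (-16))(λ - (-3)). Eigenvalues: -16, -3.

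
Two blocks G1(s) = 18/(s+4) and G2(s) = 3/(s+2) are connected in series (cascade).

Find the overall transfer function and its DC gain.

Series: multiply transfer functions. G_eq = 18/(s+4) × 3/(s+2) = 54/((s+4)(s+2)). DC gain = 54/(4×2) = 6.75.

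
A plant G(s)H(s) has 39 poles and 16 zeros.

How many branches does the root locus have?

Root locus has n branches where n = number of poles = 39.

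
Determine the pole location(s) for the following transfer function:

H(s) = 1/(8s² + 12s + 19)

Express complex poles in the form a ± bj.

Discriminant = 12² - 4×8×19 = 144 - 608 = -464 < 0, so the poles are a complex conjugate pair s = (-12 ± j√464)/(2×8). Real part = -12/(2×8) = -12/16 = -0.75; imaginary part = ±√464/(2×8) ≈ 1.3463. Poles: s = -0.75 ± 1.3463j.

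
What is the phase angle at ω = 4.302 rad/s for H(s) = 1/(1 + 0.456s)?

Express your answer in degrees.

Phase = -arctan(ωτ) = -arctan(4.302 × 0.456) = -63.0°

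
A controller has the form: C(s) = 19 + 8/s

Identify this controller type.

This is a Proportional-Integral (PI) controller.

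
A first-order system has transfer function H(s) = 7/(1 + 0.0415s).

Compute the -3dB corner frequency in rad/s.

Corner frequency = 1/τ = 1/0.0415 = 24.096 rad/s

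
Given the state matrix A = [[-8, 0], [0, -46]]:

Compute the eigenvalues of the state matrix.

For diagonal matrix, eigenvalues are diagonal entries: λ₁ = -8, λ₂ = -46.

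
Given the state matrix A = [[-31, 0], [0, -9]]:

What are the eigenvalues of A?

For diagonal matrix, eigenvalues are diagonal entries: λ₁ = -31, λ₂ = -9.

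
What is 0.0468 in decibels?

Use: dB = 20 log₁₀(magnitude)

dB = 20 log₁₀(0.0468) = -26.6 dB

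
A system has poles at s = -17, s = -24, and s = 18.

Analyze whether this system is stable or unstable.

Pole(s) at s = 18 are not in the left half-plane. System is unstable.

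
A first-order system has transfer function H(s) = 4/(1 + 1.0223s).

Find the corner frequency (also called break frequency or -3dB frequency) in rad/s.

Corner frequency = 1/τ = 1/1.0223 = 0.978 rad/s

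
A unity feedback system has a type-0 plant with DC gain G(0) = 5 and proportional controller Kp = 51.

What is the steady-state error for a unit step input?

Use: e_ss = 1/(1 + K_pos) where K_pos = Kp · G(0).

K_pos = Kp · G(0) = 51 × 5 = 255. e_ss = 1/(1 + 255) = 0.00390625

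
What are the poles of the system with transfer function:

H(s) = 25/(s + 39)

Pole is where denominator = 0: s + 39 = 0, so s = -39.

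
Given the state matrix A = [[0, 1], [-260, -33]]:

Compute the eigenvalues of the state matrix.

det(A - λI) = λ² - (-33)λ + 260 = (λ - (-20))(λ - (-13)). Eigenvalues: -20, -13.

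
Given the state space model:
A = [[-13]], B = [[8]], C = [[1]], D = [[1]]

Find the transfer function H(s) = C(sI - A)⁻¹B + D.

(sI - A)⁻¹ = 1/(s + 13). H(s) = 1×8/(s + 13) + 1 = (s + 21)/(s + 13).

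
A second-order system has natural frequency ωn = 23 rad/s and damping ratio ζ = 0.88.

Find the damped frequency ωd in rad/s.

ωd = ωn√(1 - ζ²) = 23√(1 - 0.88²) = 10.92 rad/s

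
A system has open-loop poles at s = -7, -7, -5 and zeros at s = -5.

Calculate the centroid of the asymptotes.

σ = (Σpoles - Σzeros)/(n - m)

σ = (Σpoles - Σzeros)/(n - m) = (-19 - (-5))/(3 - 1) = -14/2 = -7.0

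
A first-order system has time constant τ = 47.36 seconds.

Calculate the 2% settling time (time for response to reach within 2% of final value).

For first-order system, 2% settling time ≈ 4τ = 4 × 47.36 = 189.44 s.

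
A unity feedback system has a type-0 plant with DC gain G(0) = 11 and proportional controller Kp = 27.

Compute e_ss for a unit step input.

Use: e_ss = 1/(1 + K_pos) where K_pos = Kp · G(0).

K_pos = Kp · G(0) = 27 × 11 = 297. e_ss = 1/(1 + 297) = 0.0034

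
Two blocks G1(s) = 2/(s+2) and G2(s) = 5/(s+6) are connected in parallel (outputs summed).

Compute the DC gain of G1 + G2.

Parallel: G_eq = G1 + G2. DC gain = G1(0) + G2(0) = 2/2 + 5/6 = 1 + 0.8333 = 1.8333.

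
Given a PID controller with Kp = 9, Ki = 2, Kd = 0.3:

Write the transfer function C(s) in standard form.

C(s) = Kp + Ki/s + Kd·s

Substituting values: C(s) = 9 + 2/s + 0.3s = (0.3s² + 9s + 2)/s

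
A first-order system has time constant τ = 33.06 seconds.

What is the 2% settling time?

For first-order system, 2% settling time ≈ 4τ = 4 × 33.06 = 132.24 s.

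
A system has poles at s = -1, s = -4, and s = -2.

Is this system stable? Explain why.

All poles are in the left half-plane. System is stable.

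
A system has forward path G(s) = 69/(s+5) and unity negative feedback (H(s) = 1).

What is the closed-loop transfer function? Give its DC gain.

T(s) = G/(1+GH) = [69/(s+5)] / [1 + 69/(s+5)] = 69/(s+5+69) = 69/(s+74). DC gain = 69/74 = 0.9324.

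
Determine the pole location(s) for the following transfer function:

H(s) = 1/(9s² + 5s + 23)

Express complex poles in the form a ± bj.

Discriminant = 5² - 4×9×23 = 25 - 828 = -803 < 0, so the poles are a complex conjugate pair s = (-5 ± j√803)/(2×9). Real part = -5/(2×9) = -5/18 ≈ -0.2778; imaginary part = ±√803/(2×9) ≈ 1.5743. Poles: s = -0.2778 ± 1.5743j.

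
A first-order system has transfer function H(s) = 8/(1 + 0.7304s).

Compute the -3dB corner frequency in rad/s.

Corner frequency = 1/τ = 1/0.7304 = 1.369 rad/s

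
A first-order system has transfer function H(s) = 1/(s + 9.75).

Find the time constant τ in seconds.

For H(s) = 1/(s + 1/τ), the pole is at -1/τ = -9.75, so τ = 1/9.75 = 0.1026 s.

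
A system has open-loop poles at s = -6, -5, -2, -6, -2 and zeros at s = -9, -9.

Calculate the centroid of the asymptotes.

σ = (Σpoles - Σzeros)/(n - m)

σ = (Σpoles - Σzeros)/(n - m) = (-21 - (-18))/(5 - 2) = -3/3 = -1.0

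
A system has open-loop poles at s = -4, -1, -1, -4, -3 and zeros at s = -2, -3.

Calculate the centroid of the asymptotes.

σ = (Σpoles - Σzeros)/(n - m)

σ = (Σpoles - Σzeros)/(n - m) = (-13 - (-5))/(5 - 2) = -8/3 = -2.67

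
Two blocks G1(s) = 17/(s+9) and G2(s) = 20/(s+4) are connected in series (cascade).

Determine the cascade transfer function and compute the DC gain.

Series: multiply transfer functions. G_eq = 17/(s+9) × 20/(s+4) = 340/((s+9)(s+4)). DC gain = 340/(9×4) = 9.4444.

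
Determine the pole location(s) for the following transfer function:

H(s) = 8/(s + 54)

Pole is where denominator = 0: s + 54 = 0, so s = -54.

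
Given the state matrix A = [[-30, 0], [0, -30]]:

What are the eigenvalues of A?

For diagonal matrix, eigenvalues are diagonal entries: λ₁ = -30, λ₂ = -30.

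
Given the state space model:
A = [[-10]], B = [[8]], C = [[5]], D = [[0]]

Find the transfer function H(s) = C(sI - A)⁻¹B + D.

(sI - A)⁻¹ = 1/(s + 10). H(s) = 5 × 8/(s + 10) + 0 = 40/(s + 10).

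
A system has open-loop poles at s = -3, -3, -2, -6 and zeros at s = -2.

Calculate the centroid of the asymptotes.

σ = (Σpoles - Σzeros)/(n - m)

σ = (Σpoles - Σzeros)/(n - m) = (-14 - (-2))/(4 - 1) = -12/3 = -4.0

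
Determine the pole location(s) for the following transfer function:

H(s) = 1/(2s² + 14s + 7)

Discriminant = 14² - 4×2×7 = 196 - 56 = 140 > 0, so two distinct real poles. Using quadratic formula: s = (-14 ± √140)/(2×2) = (-14 ± √140)/4, with √140 ≈ 11.8322. s₁ ≈ -0.5420, s₂ ≈ -6.4580. Poles: s₁ = -0.5420, s₂ = -6.4580.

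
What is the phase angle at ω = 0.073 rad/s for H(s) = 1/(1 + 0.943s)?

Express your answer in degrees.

Phase = -arctan(ωτ) = -arctan(0.073 × 0.943) = -3.9°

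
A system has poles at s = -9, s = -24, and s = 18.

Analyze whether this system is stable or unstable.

Pole(s) at s = 18 are not in the left half-plane. System is unstable.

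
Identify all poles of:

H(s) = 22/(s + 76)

Pole is where denominator = 0: s + 76 = 0, so s = -76.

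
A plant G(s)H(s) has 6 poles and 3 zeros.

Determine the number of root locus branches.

Root locus has n branches where n = number of poles = 6.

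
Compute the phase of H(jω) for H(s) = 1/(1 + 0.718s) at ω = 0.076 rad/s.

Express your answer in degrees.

Phase = -arctan(ωτ) = -arctan(0.076 × 0.718) = -3.1°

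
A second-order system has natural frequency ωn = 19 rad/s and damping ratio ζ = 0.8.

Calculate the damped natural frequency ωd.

ωd = ωn√(1 - ζ²) = 19√(1 - 0.8²) = 11.4 rad/s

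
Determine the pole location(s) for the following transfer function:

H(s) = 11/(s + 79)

Pole is where denominator = 0: s + 79 = 0, so s = -79.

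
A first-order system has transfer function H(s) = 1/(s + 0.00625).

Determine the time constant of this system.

For H(s) = 1/(s + 1/τ), the pole is at -1/τ = -0.00625, so τ = 1/0.00625 = 160 s.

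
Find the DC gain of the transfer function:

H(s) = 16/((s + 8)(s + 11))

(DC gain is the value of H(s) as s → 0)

DC gain = H(0) = 16/(8 × 11) = 16/88 = 0.1818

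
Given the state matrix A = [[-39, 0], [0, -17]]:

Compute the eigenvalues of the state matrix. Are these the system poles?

For diagonal matrix, eigenvalues are diagonal entries: λ₁ = -39, λ₂ = -17. Eigenvalues of A = system poles.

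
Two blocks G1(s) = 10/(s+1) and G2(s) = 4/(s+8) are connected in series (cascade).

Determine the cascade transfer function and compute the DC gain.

Series: multiply transfer functions. G_eq = 10/(s+1) × 4/(s+8) = 40/((s+1)(s+8)). DC gain = 40/(1×8) = 5.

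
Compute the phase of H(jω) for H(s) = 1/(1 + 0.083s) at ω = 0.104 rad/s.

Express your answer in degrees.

Phase = -arctan(ωτ) = -arctan(0.104 × 0.083) = -0.5°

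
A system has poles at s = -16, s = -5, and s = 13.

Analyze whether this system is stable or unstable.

Pole(s) at s = 13 are not in the left half-plane. System is unstable.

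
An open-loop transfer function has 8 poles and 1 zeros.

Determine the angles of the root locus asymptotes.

n - m = 8 - 1 = 7. Angles: θk = (2k + 1)·180°/7 = 25.71°, 77.14°, 128.57°, 180°, 231.43°, 282.86°, 334.29°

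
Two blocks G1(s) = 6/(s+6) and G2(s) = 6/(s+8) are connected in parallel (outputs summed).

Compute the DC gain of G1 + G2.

Parallel: G_eq = G1 + G2. DC gain = G1(0) + G2(0) = 6/6 + 6/8 = 1 + 0.75 = 1.75.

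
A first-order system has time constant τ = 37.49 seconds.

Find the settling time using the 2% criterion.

For first-order system, 2% settling time ≈ 4τ = 4 × 37.49 = 149.96 s.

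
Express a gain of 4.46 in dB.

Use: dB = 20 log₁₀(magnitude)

dB = 20 log₁₀(4.46) = 13.0 dB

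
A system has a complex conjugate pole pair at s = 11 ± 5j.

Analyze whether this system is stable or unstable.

Real part of poles is 11 (> 0, right half-plane). Unstable.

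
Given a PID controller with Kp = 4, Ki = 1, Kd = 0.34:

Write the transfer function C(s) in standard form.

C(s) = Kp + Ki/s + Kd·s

Substituting values: C(s) = 4 + 1/s + 0.34s = (0.34s² + 4s + 1)/s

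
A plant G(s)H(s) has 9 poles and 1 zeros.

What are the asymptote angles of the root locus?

n - m = 9 - 1 = 8. Angles: θk = (2k + 1)·180°/8 = 22.5°, 67.5°, 112.5°, 157.5°, 202.5°, 247.5°, 292.5°, 337.5°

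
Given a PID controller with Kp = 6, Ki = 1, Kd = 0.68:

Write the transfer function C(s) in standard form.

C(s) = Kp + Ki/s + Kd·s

Substituting values: C(s) = 6 + 1/s + 0.68s = (0.68s² + 6s + 1)/s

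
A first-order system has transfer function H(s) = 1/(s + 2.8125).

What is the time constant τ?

For H(s) = 1/(s + 1/τ), the pole is at -1/τ = -2.8125, so τ = 1/2.8125 = 0.3556 s.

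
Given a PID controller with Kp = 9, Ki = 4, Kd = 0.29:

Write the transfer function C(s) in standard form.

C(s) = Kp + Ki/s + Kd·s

Substituting values: C(s) = 9 + 4/s + 0.29s = (0.29s² + 9s + 4)/s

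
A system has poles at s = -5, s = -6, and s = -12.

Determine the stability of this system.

All poles are in the left half-plane. System is stable.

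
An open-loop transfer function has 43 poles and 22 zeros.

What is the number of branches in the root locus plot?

Root locus has n branches where n = number of poles = 43.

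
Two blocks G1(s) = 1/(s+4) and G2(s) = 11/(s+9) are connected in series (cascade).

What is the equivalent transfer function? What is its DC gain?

Series: multiply transfer functions. G_eq = 1/(s+4) × 11/(s+9) = 11/((s+4)(s+9)). DC gain = 11/(4×9) = 0.3056.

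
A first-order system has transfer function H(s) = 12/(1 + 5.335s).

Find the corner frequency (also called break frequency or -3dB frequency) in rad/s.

Corner frequency = 1/τ = 1/5.335 = 0.187 rad/s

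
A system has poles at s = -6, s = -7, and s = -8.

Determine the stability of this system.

All poles are in the left half-plane. System is stable.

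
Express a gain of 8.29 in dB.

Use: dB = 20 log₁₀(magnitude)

dB = 20 log₁₀(8.29) = 18.4 dB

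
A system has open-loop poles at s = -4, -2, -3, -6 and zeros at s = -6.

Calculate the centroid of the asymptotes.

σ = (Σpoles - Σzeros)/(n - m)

σ = (Σpoles - Σzeros)/(n - m) = (-15 - (-6))/(4 - 1) = -9/3 = -3.0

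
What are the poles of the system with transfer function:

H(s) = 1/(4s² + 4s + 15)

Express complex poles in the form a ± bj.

Discriminant = 4² - 4×4×15 = 16 - 240 = -224 < 0, so the poles are a complex conjugate pair s = (-4 ± j√224)/(2×4). Real part = -4/(2×4) = -4/8 = -0.5; imaginary part = ±√224/(2×4) ≈ 1.8708. Poles: s = -0.5 ± 1.8708j.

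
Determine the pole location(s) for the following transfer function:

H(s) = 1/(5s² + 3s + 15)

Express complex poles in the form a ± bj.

Discriminant = 3² - 4×5×15 = 9 - 300 = -291 < 0, so the poles are a complex conjugate pair s = (-3 ± j√291)/(2×5). Real part = -3/(2×5) = -3/10 = -0.3; imaginary part = ±√291/(2×5) ≈ 1.7059. Poles: s = -0.3 ± 1.7059j.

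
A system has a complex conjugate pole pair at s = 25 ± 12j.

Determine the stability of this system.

Real part of poles is 25 (> 0, right half-plane). Unstable.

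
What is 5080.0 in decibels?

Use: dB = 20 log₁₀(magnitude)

dB = 20 log₁₀(5080.0) = 74.1 dB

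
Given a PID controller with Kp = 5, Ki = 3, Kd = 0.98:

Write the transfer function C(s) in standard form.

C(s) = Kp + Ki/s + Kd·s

Substituting values: C(s) = 5 + 3/s + 0.98s = (0.98s² + 5s + 3)/s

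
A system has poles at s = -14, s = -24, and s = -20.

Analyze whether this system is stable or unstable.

All poles are in the left half-plane. System is stable.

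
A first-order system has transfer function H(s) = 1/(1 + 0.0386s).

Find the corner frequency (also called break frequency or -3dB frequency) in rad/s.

Corner frequency = 1/τ = 1/0.0386 = 25.907 rad/s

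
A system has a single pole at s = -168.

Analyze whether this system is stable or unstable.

Pole at s = -168 is in the left half-plane. Stable.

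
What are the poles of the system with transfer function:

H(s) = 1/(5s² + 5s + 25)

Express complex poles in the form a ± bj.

Discriminant = 5² - 4×5×25 = 25 - 500 = -475 < 0, so the poles are a complex conjugate pair s = (-5 ± j√475)/(2×5). Real part = -5/(2×5) = -5/10 = -0.5; imaginary part = ±√475/(2×5) ≈ 2.1794. Poles: s = -0.5 ± 2.1794j.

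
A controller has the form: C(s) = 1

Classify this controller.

This is a Proportional (P) controller.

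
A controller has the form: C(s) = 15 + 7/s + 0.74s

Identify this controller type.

This is a Proportional-Integral-Derivative (PID) controller.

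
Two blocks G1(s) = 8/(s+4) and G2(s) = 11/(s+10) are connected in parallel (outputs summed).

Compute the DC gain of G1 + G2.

Parallel: G_eq = G1 + G2. DC gain = G1(0) + G2(0) = 8/4 + 11/10 = 2 + 1.1 = 3.1.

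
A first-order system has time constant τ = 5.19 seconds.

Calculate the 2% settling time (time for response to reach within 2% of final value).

For first-order system, 2% settling time ≈ 4τ = 4 × 5.19 = 20.76 s.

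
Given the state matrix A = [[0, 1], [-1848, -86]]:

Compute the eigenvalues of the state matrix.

det(A - λI) = λ² - (-86)λ + 1848 = (λ - (-42))(λ - (-44)). Eigenvalues: -42, -44.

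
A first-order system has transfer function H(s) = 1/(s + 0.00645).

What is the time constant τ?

For H(s) = 1/(s + 1/τ), the pole is at -1/τ = -0.00645, so τ = 1/0.00645 = 155 s.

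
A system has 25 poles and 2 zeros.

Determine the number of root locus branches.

Root locus has n branches where n = number of poles = 25.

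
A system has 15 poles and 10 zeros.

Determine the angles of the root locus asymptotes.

n - m = 15 - 10 = 5. Angles: θk = (2k + 1)·180°/5 = 36°, 108°, 180°, 252°, 324°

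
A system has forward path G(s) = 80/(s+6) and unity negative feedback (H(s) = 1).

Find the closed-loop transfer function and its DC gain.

T(s) = G/(1+GH) = [80/(s+6)] / [1 + 80/(s+6)] = 80/(s+6+80) = 80/(s+86). DC gain = 80/86 = 0.9302.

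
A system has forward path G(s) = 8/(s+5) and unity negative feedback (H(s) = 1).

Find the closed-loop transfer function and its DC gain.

T(s) = G/(1+GH) = [8/(s+5)] / [1 + 8/(s+5)] = 8/(s+5+8) = 8/(s+13). DC gain = 8/13 = 0.6154.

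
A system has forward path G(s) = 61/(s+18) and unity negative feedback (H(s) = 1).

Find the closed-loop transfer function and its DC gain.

T(s) = G/(1+GH) = [61/(s+18)] / [1 + 61/(s+18)] = 61/(s+18+61) = 61/(s+79). DC gain = 61/79 = 0.7722.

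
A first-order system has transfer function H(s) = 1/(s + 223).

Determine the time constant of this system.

For H(s) = 1/(s + 1/τ), the pole is at -1/τ = -223, so τ = 1/223 = 0.0045 s.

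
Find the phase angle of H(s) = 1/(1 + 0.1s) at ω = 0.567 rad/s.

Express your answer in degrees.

Phase = -arctan(ωτ) = -arctan(0.567 × 0.1) = -3.2°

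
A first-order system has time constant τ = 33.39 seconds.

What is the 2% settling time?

For first-order system, 2% settling time ≈ 4τ = 4 × 33.39 = 133.56 s.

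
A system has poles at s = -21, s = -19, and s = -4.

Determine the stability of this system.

All poles are in the left half-plane. System is stable.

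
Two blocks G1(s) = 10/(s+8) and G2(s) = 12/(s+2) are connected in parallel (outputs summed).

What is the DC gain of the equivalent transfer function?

Parallel: G_eq = G1 + G2. DC gain = G1(0) + G2(0) = 10/8 + 12/2 = 1.25 + 6 = 7.25.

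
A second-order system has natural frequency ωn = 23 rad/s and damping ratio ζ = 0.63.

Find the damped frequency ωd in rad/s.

ωd = ωn√(1 - ζ²) = 23√(1 - 0.63²) = 17.86 rad/s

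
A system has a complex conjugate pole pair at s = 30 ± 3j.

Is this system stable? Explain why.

Real part of poles is 30 (> 0, right half-plane). Unstable.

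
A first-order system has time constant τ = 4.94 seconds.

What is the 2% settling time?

For first-order system, 2% settling time ≈ 4τ = 4 × 4.94 = 19.76 s.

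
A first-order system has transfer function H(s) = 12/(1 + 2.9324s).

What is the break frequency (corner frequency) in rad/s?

Corner frequency = 1/τ = 1/2.9324 = 0.341 rad/s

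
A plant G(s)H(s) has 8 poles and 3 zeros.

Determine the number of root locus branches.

Root locus has n branches where n = number of poles = 8.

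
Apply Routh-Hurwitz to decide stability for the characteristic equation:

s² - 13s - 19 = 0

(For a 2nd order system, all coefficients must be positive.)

Coefficients: 1, -13, -19. b=-13, c=-19 not positive, so system is unstable.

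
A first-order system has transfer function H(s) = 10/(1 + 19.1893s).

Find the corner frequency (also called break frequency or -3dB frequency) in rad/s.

Corner frequency = 1/τ = 1/19.1893 = 0.052 rad/s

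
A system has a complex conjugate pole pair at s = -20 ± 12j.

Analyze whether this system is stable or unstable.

Real part of poles is -20 (< 0, left half-plane). Stable.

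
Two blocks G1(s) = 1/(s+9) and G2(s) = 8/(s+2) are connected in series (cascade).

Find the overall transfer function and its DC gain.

Series: multiply transfer functions. G_eq = 1/(s+9) × 8/(s+2) = 8/((s+9)(s+2)). DC gain = 8/(9×2) = 0.4444.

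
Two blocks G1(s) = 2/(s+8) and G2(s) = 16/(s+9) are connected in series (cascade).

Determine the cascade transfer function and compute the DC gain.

Series: multiply transfer functions. G_eq = 2/(s+8) × 16/(s+9) = 32/((s+8)(s+9)). DC gain = 32/(8×9) = 0.4444.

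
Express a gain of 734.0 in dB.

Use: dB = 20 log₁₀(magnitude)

dB = 20 log₁₀(734.0) = 57.3 dB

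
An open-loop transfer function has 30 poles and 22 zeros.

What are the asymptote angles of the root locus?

n - m = 30 - 22 = 8. Angles: θk = (2k + 1)·180°/8 = 22.5°, 67.5°, 112.5°, 157.5°, 202.5°, 247.5°, 292.5°, 337.5°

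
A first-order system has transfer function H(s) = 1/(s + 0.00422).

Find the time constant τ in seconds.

For H(s) = 1/(s + 1/τ), the pole is at -1/τ = -0.00422, so τ = 1/0.00422 = 237 s.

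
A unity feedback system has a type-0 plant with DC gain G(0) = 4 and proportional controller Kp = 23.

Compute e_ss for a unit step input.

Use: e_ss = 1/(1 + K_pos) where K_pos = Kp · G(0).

K_pos = Kp · G(0) = 23 × 4 = 92. e_ss = 1/(1 + 92) = 0.0108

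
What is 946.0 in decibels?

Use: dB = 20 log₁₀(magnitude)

dB = 20 log₁₀(946.0) = 59.5 dB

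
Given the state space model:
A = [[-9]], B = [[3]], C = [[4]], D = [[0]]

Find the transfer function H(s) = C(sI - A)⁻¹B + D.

(sI - A)⁻¹ = 1/(s + 9). H(s) = 4 × 3/(s + 9) + 0 = 12/(s + 9).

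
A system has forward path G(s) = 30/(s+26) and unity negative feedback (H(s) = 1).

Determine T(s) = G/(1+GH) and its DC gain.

T(s) = G/(1+GH) = [30/(s+26)] / [1 + 30/(s+26)] = 30/(s+26+30) = 30/(s+56). DC gain = 30/56 = 0.5357.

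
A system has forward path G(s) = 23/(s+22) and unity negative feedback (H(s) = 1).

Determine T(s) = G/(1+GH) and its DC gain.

T(s) = G/(1+GH) = [23/(s+22)] / [1 + 23/(s+22)] = 23/(s+22+23) = 23/(s+45). DC gain = 23/45 = 0.5111.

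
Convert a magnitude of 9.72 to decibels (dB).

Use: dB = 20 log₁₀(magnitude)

dB = 20 log₁₀(9.72) = 19.8 dB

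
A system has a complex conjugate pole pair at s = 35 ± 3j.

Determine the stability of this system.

Real part of poles is 35 (> 0, right half-plane). Unstable.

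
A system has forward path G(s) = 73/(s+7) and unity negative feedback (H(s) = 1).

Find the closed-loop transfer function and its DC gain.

T(s) = G/(1+GH) = [73/(s+7)] / [1 + 73/(s+7)] = 73/(s+7+73) = 73/(s+80). DC gain = 73/80 = 0.9125.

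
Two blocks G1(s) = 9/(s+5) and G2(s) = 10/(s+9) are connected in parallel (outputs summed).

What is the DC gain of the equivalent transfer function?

Parallel: G_eq = G1 + G2. DC gain = G1(0) + G2(0) = 9/5 + 10/9 = 1.8 + 1.1111 = 2.9111.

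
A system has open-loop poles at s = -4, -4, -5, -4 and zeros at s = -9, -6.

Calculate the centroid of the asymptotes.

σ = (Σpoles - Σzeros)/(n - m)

σ = (Σpoles - Σzeros)/(n - m) = (-17 - (-15))/(4 - 2) = -2/2 = -1.0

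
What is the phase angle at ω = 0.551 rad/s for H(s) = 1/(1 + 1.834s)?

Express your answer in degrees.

Phase = -arctan(ωτ) = -arctan(0.551 × 1.834) = -45.3°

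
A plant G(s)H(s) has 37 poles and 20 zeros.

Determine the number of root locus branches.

Root locus has n branches where n = number of poles = 37.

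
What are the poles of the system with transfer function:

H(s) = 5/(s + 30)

Pole is where denominator = 0: s + 30 = 0, so s = -30.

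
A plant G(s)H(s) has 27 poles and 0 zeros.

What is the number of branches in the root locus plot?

Root locus has n branches where n = number of poles = 27.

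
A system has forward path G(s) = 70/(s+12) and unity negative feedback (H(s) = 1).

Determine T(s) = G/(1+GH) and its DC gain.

T(s) = G/(1+GH) = [70/(s+12)] / [1 + 70/(s+12)] = 70/(s+12+70) = 70/(s+82). DC gain = 70/82 = 0.8537.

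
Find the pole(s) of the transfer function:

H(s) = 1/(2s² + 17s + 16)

Discriminant = 17² - 4×2×16 = 289 - 128 = 161 > 0, so two distinct real poles. Using quadratic formula: s = (-17 ± √161)/(2×2) = (-17 ± √161)/4, with √161 ≈ 12.6886. s₁ ≈ -1.0779, s₂ ≈ -7.4221. Poles: s₁ = -1.0779, s₂ = -7.4221.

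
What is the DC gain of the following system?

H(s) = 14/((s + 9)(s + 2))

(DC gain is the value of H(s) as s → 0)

DC gain = H(0) = 14/(9 × 2) = 14/18 = 0.7778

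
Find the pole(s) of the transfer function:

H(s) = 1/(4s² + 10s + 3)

Discriminant = 10² - 4×4×3 = 100 - 48 = 52 > 0, so two distinct real poles. Using quadratic formula: s = (-10 ± √52)/(2×4) = (-10 ± √52)/8, with √52 ≈ 7.2111. s₁ ≈ -0.3486, s₂ ≈ -2.1514. Poles: s₁ = -0.3486, s₂ = -2.1514.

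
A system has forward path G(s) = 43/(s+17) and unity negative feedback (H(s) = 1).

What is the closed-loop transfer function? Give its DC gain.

T(s) = G/(1+GH) = [43/(s+17)] / [1 + 43/(s+17)] = 43/(s+17+43) = 43/(s+60). DC gain = 43/60 = 0.7167.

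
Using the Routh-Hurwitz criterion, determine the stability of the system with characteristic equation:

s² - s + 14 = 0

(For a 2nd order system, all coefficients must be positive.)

Coefficients: 1, -1, 14. b=-1 not positive, so system is unstable.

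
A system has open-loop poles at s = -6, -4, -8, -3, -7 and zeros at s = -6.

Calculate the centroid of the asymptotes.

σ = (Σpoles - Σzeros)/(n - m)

σ = (Σpoles - Σzeros)/(n - m) = (-28 - (-6))/(5 - 1) = -22/4 = -5.5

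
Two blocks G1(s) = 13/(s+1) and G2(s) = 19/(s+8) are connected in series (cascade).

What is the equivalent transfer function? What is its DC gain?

Series: multiply transfer functions. G_eq = 13/(s+1) × 19/(s+8) = 247/((s+1)(s+8)). DC gain = 247/(1×8) = 30.875.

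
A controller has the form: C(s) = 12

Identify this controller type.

This is a Proportional (P) controller.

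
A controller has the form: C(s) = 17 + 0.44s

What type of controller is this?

This is a Proportional-Derivative (PD) controller.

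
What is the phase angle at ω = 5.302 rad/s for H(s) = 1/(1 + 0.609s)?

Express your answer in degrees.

Phase = -arctan(ωτ) = -arctan(5.302 × 0.609) = -72.8°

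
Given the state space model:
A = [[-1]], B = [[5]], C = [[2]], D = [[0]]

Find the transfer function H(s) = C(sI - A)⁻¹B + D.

(sI - A)⁻¹ = 1/(s + 1). H(s) = 2 × 5/(s + 1) + 0 = 10/(s + 1).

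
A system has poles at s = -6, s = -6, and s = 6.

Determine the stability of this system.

Pole(s) at s = 6 are not in the left half-plane. System is unstable.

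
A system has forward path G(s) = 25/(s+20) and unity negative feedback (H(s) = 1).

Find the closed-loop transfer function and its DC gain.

T(s) = G/(1+GH) = [25/(s+20)] / [1 + 25/(s+20)] = 25/(s+20+25) = 25/(s+45). DC gain = 25/45 = 0.5556.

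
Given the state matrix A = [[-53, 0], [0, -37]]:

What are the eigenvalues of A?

For diagonal matrix, eigenvalues are diagonal entries: λ₁ = -53, λ₂ = -37.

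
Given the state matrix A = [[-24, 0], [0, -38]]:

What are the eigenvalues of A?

For diagonal matrix, eigenvalues are diagonal entries: λ₁ = -24, λ₂ = -38.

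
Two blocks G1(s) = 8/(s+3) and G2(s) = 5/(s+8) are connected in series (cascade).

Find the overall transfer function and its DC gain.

Series: multiply transfer functions. G_eq = 8/(s+3) × 5/(s+8) = 40/((s+3)(s+8)). DC gain = 40/(3×8) = 1.6667.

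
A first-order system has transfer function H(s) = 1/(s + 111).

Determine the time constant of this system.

For H(s) = 1/(s + 1/τ), the pole is at -1/τ = -111, so τ = 1/111 = 0.0090 s.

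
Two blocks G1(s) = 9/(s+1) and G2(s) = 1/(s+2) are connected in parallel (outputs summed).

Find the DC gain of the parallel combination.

Parallel: G_eq = G1 + G2. DC gain = G1(0) + G2(0) = 9/1 + 1/2 = 9 + 0.5 = 9.5.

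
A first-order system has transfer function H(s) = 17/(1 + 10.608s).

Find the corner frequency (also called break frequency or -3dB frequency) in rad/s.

Corner frequency = 1/τ = 1/10.608 = 0.094 rad/s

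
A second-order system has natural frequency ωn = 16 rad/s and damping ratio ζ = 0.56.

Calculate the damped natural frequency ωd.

ωd = ωn√(1 - ζ²) = 16√(1 - 0.56²) = 13.26 rad/s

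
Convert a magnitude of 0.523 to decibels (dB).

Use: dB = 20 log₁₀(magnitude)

dB = 20 log₁₀(0.523) = -5.6 dB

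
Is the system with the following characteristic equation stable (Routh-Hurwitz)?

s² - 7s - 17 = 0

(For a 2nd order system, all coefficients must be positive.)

Coefficients: 1, -7, -17. b=-7, c=-17 not positive, so system is unstable.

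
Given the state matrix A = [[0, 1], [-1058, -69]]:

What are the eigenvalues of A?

det(A - λI) = λ² - (-69)λ + 1058 = (λ - (-23))(λ - (-46)). Eigenvalues: -23, -46.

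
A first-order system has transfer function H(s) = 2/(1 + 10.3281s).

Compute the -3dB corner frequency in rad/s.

Corner frequency = 1/τ = 1/10.3281 = 0.097 rad/s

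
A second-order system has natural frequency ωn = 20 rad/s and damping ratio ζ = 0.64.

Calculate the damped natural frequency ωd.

ωd = ωn√(1 - ζ²) = 20√(1 - 0.64²) = 15.37 rad/s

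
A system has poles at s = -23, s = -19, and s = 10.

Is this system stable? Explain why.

Pole(s) at s = 10 are not in the left half-plane. System is unstable.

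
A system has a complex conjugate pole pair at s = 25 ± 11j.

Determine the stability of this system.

Real part of poles is 25 (> 0, right half-plane). Unstable.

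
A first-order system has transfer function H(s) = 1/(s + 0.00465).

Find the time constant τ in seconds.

For H(s) = 1/(s + 1/τ), the pole is at -1/τ = -0.00465, so τ = 1/0.00465 = 215.1 s.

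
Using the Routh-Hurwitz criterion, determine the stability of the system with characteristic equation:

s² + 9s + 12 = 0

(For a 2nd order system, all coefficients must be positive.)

Coefficients: 1, 9, 12. All positive, so system is stable.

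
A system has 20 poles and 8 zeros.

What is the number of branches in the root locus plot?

Root locus has n branches where n = number of poles = 20.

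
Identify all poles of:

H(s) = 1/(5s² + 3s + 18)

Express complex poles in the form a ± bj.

Discriminant = 3² - 4×5×18 = 9 - 360 = -351 < 0, so the poles are a complex conjugate pair s = (-3 ± j√351)/(2×5). Real part = -3/(2×5) = -3/10 = -0.3; imaginary part = ±√351/(2×5) ≈ 1.8735. Poles: s = -0.3 ± 1.8735j.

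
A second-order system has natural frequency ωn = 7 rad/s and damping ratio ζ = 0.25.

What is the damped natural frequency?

ωd = ωn√(1 - ζ²) = 7√(1 - 0.25²) = 6.78 rad/s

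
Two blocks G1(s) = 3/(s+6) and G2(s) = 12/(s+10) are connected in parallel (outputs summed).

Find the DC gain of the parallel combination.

Parallel: G_eq = G1 + G2. DC gain = G1(0) + G2(0) = 3/6 + 12/10 = 0.5 + 1.2 = 1.7.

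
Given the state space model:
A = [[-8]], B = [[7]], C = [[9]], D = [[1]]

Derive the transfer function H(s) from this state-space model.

(sI - A)⁻¹ = 1/(s + 8). H(s) = 9×7/(s + 8) + 1 = (s + 71)/(s + 8).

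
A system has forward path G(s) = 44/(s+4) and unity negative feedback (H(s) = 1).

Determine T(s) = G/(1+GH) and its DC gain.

T(s) = G/(1+GH) = [44/(s+4)] / [1 + 44/(s+4)] = 44/(s+4+44) = 44/(s+48). DC gain = 44/48 = 0.9167.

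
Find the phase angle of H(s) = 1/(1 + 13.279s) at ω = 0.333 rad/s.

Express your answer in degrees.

Phase = -arctan(ωτ) = -arctan(0.333 × 13.279) = -77.3°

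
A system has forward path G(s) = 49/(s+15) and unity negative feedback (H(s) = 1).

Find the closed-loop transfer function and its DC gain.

T(s) = G/(1+GH) = [49/(s+15)] / [1 + 49/(s+15)] = 49/(s+15+49) = 49/(s+64). DC gain = 49/64 = 0.765625.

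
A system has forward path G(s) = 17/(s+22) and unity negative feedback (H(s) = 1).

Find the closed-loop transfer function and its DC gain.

T(s) = G/(1+GH) = [17/(s+22)] / [1 + 17/(s+22)] = 17/(s+22+17) = 17/(s+39). DC gain = 17/39 = 0.4359.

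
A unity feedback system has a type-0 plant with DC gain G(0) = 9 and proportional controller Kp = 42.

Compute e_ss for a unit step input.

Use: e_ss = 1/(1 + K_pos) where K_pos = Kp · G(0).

K_pos = Kp · G(0) = 42 × 9 = 378. e_ss = 1/(1 + 378) = 0.0026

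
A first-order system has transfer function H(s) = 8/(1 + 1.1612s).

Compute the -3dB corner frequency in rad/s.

Corner frequency = 1/τ = 1/1.1612 = 0.861 rad/s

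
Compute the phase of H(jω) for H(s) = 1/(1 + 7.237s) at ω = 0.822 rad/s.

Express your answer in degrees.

Phase = -arctan(ωτ) = -arctan(0.822 × 7.237) = -80.5°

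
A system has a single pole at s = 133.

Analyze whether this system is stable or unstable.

Pole at s = 133 is in the right half-plane. Unstable.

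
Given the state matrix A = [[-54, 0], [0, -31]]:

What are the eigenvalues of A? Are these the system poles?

For diagonal matrix, eigenvalues are diagonal entries: λ₁ = -54, λ₂ = -31. Eigenvalues of A = system poles.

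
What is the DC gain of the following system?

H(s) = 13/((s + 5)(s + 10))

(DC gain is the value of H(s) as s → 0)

DC gain = H(0) = 13/(5 × 10) = 13/50 = 0.26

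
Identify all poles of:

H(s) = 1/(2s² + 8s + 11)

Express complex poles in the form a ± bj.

Discriminant = 8² - 4×2×11 = 64 - 88 = -24 < 0, so the poles are a complex conjugate pair s = (-8 ± j√24)/(2×2). Real part = -8/(2×2) = -8/4 = -2; imaginary part = ±√24/(2×2) ≈ 1.2247. Poles: s = -2 ± 1.2247j.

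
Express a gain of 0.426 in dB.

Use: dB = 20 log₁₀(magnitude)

dB = 20 log₁₀(0.426) = -7.4 dB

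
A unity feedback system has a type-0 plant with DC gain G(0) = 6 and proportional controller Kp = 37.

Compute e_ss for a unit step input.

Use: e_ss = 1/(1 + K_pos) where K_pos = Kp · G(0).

K_pos = Kp · G(0) = 37 × 6 = 222. e_ss = 1/(1 + 222) = 0.0045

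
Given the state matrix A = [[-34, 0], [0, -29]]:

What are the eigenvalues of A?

For diagonal matrix, eigenvalues are diagonal entries: λ₁ = -34, λ₂ = -29.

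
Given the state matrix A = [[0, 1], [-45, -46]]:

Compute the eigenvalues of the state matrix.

det(A - λI) = λ² - (-46)λ + 45 = (λ - (-1))(λ - (-45)). Eigenvalues: -1, -45.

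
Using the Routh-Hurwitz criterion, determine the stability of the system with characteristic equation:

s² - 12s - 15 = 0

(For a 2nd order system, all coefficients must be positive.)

Coefficients: 1, -12, -15. b=-12, c=-15 not positive, so system is unstable.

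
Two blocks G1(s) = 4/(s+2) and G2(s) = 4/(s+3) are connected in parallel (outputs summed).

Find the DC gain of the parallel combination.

Parallel: G_eq = G1 + G2. DC gain = G1(0) + G2(0) = 4/2 + 4/3 = 2 + 1.3333 = 3.3333.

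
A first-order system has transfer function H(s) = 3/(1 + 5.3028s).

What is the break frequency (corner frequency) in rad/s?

Corner frequency = 1/τ = 1/5.3028 = 0.189 rad/s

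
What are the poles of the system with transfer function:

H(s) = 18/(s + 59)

Pole is where denominator = 0: s + 59 = 0, so s = -59.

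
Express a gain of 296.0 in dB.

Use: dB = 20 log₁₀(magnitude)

dB = 20 log₁₀(296.0) = 49.4 dB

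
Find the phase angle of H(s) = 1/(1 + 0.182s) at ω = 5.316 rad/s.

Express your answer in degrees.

Phase = -arctan(ωτ) = -arctan(5.316 × 0.182) = -44.1°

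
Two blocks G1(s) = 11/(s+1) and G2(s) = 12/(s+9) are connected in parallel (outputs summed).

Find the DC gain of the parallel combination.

Parallel: G_eq = G1 + G2. DC gain = G1(0) + G2(0) = 11/1 + 12/9 = 11 + 1.3333 = 12.3333.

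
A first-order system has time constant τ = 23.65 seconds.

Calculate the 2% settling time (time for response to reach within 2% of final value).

For first-order system, 2% settling time ≈ 4τ = 4 × 23.65 = 94.6 s.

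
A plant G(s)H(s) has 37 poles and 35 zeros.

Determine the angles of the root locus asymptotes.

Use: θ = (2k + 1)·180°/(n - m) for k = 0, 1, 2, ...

n - m = 37 - 35 = 2. Angles: θk = (2k + 1)·180°/2 = 90°, 270°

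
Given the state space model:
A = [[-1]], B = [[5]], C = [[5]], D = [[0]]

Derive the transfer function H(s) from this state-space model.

(sI - A)⁻¹ = 1/(s + 1). H(s) = 5 × 5/(s + 1) + 0 = 25/(s + 1).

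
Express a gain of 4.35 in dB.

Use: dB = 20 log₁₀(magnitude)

dB = 20 log₁₀(4.35) = 12.8 dB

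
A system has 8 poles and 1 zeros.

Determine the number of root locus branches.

Root locus has n branches where n = number of poles = 8.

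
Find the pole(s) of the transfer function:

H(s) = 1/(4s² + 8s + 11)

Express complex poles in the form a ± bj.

Discriminant = 8² - 4×4×11 = 64 - 176 = -112 < 0, so the poles are a complex conjugate pair s = (-8 ± j√112)/(2×4). Real part = -8/(2×4) = -8/8 = -1; imaginary part = ±√112/(2×4) ≈ 1.3229. Poles: s = -1 ± 1.3229j.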